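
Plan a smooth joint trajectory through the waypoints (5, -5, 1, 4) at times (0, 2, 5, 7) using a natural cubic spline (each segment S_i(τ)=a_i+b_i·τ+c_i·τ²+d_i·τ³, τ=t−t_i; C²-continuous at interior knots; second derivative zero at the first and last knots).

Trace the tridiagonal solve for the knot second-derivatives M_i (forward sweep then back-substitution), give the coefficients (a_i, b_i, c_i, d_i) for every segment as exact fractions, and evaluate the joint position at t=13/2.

  seg 0: a=5 b=-46/7 c=0 d=11/28
  seg 1: a=-5 b=-13/7 c=33/14 d=-5/14
  seg 2: a=1 b=37/14 c=-6/7 d=1/7
S(13/2) = 197/56

Δ: Δ0=-5, Δ1=2, Δ2=3/2
row 1: diag=10, rhs=42; c'=3/10, d'=21/5
row 2: denom=10−3·3/10=91/10; d'=(-3−3·21/5)/(91/10)=-12/7
back: M2=-12/7
back: M1=21/5−3/10·-12/7=33/7
M: M0=0, M1=33/7, M2=-12/7, M3=0
seg 0: a=5, c=M0/2=0, d=(M1−M0)/(6·2)=11/28, b=Δ0−h0·(2M0+M1)/6=-46/7
seg 1: a=-5, c=M1/2=33/14, d=(M2−M1)/(6·3)=-5/14, b=Δ1−h1·(2M1+M2)/6=-13/7
seg 2: a=1, c=M2/2=-6/7, d=(M3−M2)/(6·2)=1/7, b=Δ2−h2·(2M2+M3)/6=37/14
t_q=13/2 → seg 2, τ=3/2; S=1+37/14·τ+-6/7·τ²+1/7·τ³=197/56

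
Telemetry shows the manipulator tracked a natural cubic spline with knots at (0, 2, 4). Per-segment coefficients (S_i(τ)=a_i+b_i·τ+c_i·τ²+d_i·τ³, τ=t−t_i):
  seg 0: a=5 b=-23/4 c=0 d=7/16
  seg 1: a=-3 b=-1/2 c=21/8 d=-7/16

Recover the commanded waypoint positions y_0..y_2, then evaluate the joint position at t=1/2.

y_0 = S_0(0) = a_0 = 5
y_1 = S_1(0) = a_1 = -3
y_2 = S_1(2) = 3
t_q=1/2 is in segment 0 (τ=1/2); S_0(τ)=279/128

y_0=5 y_1=-3 y_2=3
S(1/2) = 279/128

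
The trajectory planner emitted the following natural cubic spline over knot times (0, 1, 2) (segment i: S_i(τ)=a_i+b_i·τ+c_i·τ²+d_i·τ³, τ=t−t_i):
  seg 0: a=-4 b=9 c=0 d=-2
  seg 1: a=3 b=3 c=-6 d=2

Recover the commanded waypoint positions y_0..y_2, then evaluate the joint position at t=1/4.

y_0 = S_0(0) = a_0 = -4
y_1 = S_1(0) = a_1 = 3
y_2 = S_1(1) = 2
t_q=1/4 is in segment 0 (τ=1/4); S_0(τ)=-57/32

y_0=-4 y_1=3 y_2=2
S(1/4) = -57/32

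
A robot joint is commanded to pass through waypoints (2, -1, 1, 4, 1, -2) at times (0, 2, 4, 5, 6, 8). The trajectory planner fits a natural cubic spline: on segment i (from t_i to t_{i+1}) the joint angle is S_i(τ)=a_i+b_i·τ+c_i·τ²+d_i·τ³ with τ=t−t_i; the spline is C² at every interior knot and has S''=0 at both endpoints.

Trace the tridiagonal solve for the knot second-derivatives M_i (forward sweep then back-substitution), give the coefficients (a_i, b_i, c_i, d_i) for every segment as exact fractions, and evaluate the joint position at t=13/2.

  seg 0: a=2 b=-443/241 c=0 d=163/1928
  seg 1: a=-1 b=-397/482 c=489/964 d=195/964
  seg 2: a=1 b=1751/482 c=1659/964 d=-2269/964
  seg 3: a=4 b=13/964 c=-1287/241 d=2243/964
  seg 4: a=1 b=-1777/482 c=1581/964 d=-527/1928
S(13/2) = -7211/15424

Δ: Δ0=-3/2, Δ1=1, Δ2=3, Δ3=-3, Δ4=-3/2
row 1: diag=8, rhs=15; c'=1/4, d'=15/8
row 2: denom=6−2·1/4=11/2; d'=(12−2·15/8)/(11/2)=3/2
row 3: denom=4−1·2/11=42/11; d'=(-36−1·3/2)/(42/11)=-275/28
row 4: denom=6−1·11/42=241/42; d'=(9−1·-275/28)/(241/42)=1581/482
back: M4=1581/482
back: M3=-275/28−11/42·1581/482=-2574/241
back: M2=3/2−2/11·-2574/241=1659/482
back: M1=15/8−1/4·1659/482=489/482
M: M0=0, M1=489/482, M2=1659/482, M3=-2574/241, M4=1581/482, M5=0
seg 0: a=2, c=M0/2=0, d=(M1−M0)/(6·2)=163/1928, b=Δ0−h0·(2M0+M1)/6=-443/241
seg 1: a=-1, c=M1/2=489/964, d=(M2−M1)/(6·2)=195/964, b=Δ1−h1·(2M1+M2)/6=-397/482
seg 2: a=1, c=M2/2=1659/964, d=(M3−M2)/(6·1)=-2269/964, b=Δ2−h2·(2M2+M3)/6=1751/482
seg 3: a=4, c=M3/2=-1287/241, d=(M4−M3)/(6·1)=2243/964, b=Δ3−h3·(2M3+M4)/6=13/964
seg 4: a=1, c=M4/2=1581/964, d=(M5−M4)/(6·2)=-527/1928, b=Δ4−h4·(2M4+M5)/6=-1777/482
t_q=13/2 → seg 4, τ=1/2; S=1+-1777/482·τ+1581/964·τ²+-527/1928·τ³=-7211/15424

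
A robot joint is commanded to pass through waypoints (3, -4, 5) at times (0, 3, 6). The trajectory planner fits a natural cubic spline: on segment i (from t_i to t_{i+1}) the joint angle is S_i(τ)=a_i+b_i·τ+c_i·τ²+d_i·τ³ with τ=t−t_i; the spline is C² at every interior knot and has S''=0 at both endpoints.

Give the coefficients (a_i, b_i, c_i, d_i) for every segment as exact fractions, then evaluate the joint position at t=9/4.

  seg 0: a=3 b=-11/3 c=0 d=4/27
  seg 1: a=-4 b=1/3 c=4/3 d=-4/27
S(9/4) = -57/16

Δ: Δ0=-7/3, Δ1=3
row 1: diag=12, rhs=32; c'=1/4, d'=8/3
back: M1=8/3
M: M0=0, M1=8/3, M2=0
seg 0: a=3, c=M0/2=0, d=(M1−M0)/(6·3)=4/27, b=Δ0−h0·(2M0+M1)/6=-11/3
seg 1: a=-4, c=M1/2=4/3, d=(M2−M1)/(6·3)=-4/27, b=Δ1−h1·(2M1+M2)/6=1/3
t_q=9/4 → seg 0, τ=9/4; S=3+-11/3·τ+0·τ²+4/27·τ³=-57/16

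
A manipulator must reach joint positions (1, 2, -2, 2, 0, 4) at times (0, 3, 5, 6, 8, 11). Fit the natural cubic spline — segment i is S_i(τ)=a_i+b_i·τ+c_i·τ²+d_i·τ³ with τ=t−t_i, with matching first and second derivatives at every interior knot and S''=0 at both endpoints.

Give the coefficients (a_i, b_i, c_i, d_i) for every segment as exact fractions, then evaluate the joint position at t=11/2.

  seg 0: a=1 b=2819/1518 c=0 d=-257/1518
  seg 1: a=2 b=-2060/759 c=-771/506 d=2855/3036
  seg 2: a=-2 b=1879/759 c=1042/253 d=-179/69
  seg 3: a=2 b=2224/759 c=-927/253 d=2579/3036
  seg 4: a=0 b=-1163/759 c=725/506 d=-725/4554
S(11/2) = -5/88

Δ: Δ0=1/3, Δ1=-2, Δ2=4, Δ3=-1, Δ4=4/3
row 1: diag=10, rhs=-14; c'=1/5, d'=-7/5
row 2: denom=6−2·1/5=28/5; d'=(36−2·-7/5)/(28/5)=97/14
row 3: denom=6−1·5/28=163/28; d'=(-30−1·97/14)/(163/28)=-1034/163
row 4: denom=10−2·56/163=1518/163; d'=(14−2·-1034/163)/(1518/163)=725/253
back: M4=725/253
back: M3=-1034/163−56/163·725/253=-1854/253
back: M2=97/14−5/28·-1854/253=2084/253
back: M1=-7/5−1/5·2084/253=-771/253
M: M0=0, M1=-771/253, M2=2084/253, M3=-1854/253, M4=725/253, M5=0
seg 0: a=1, c=M0/2=0, d=(M1−M0)/(6·3)=-257/1518, b=Δ0−h0·(2M0+M1)/6=2819/1518
seg 1: a=2, c=M1/2=-771/506, d=(M2−M1)/(6·2)=2855/3036, b=Δ1−h1·(2M1+M2)/6=-2060/759
seg 2: a=-2, c=M2/2=1042/253, d=(M3−M2)/(6·1)=-179/69, b=Δ2−h2·(2M2+M3)/6=1879/759
seg 3: a=2, c=M3/2=-927/253, d=(M4−M3)/(6·2)=2579/3036, b=Δ3−h3·(2M3+M4)/6=2224/759
seg 4: a=0, c=M4/2=725/506, d=(M5−M4)/(6·3)=-725/4554, b=Δ4−h4·(2M4+M5)/6=-1163/759
t_q=11/2 → seg 2, τ=1/2; S=-2+1879/759·τ+1042/253·τ²+-179/69·τ³=-5/88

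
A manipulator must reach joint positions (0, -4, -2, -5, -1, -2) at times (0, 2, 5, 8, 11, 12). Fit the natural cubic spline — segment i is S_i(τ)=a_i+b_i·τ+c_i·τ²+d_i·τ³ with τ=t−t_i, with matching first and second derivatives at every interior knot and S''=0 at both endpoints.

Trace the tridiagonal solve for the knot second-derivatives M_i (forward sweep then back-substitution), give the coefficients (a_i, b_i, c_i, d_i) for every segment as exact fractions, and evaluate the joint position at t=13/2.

Δ: Δ0=-2, Δ1=2/3, Δ2=-1, Δ3=4/3, Δ4=-1
row 1: diag=10, rhs=16; c'=3/10, d'=8/5
row 2: denom=12−3·3/10=111/10; d'=(-10−3·8/5)/(111/10)=-4/3
row 3: denom=12−3·10/37=414/37; d'=(14−3·-4/3)/(414/37)=37/23
row 4: denom=8−3·37/138=331/46; d'=(-14−3·37/23)/(331/46)=-866/331
back: M4=-866/331
back: M3=37/23−37/138·-866/331=2294/993
back: M2=-4/3−10/37·2294/993=-648/331
back: M1=8/5−3/10·-648/331=724/331
M: M0=0, M1=724/331, M2=-648/331, M3=2294/993, M4=-866/331, M5=0
seg 0: a=0, c=M0/2=0, d=(M1−M0)/(6·2)=181/993, b=Δ0−h0·(2M0+M1)/6=-2710/993
seg 1: a=-4, c=M1/2=362/331, d=(M2−M1)/(6·3)=-686/2979, b=Δ1−h1·(2M1+M2)/6=-538/993
seg 2: a=-2, c=M2/2=-324/331, d=(M3−M2)/(6·3)=2119/8937, b=Δ2−h2·(2M2+M3)/6=-196/993
seg 3: a=-5, c=M3/2=1147/993, d=(M4−M3)/(6·3)=-2446/8937, b=Δ3−h3·(2M3+M4)/6=329/993
seg 4: a=-1, c=M4/2=-433/331, d=(M5−M4)/(6·1)=433/993, b=Δ4−h4·(2M4+M5)/6=-127/993
t_q=13/2 → seg 2, τ=3/2; S=-2+-196/993·τ+-324/331·τ²+2119/8937·τ³=-9793/2648

  seg 0: a=0 b=-2710/993 c=0 d=181/993
  seg 1: a=-4 b=-538/993 c=362/331 d=-686/2979
  seg 2: a=-2 b=-196/993 c=-324/331 d=2119/8937
  seg 3: a=-5 b=329/993 c=1147/993 d=-2446/8937
  seg 4: a=-1 b=-127/993 c=-433/331 d=433/993
S(13/2) = -9793/2648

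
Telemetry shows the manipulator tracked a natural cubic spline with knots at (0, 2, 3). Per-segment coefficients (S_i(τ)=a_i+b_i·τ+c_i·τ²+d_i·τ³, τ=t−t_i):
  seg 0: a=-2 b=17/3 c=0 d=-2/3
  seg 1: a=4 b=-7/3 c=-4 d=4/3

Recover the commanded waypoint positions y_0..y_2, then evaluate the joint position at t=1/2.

y_0=-2 y_1=4 y_2=-1
S(1/2) = 3/4

y_0 = S_0(0) = a_0 = -2
y_1 = S_1(0) = a_1 = 4
y_2 = S_1(1) = -1
t_q=1/2 is in segment 0 (τ=1/2); S_0(τ)=3/4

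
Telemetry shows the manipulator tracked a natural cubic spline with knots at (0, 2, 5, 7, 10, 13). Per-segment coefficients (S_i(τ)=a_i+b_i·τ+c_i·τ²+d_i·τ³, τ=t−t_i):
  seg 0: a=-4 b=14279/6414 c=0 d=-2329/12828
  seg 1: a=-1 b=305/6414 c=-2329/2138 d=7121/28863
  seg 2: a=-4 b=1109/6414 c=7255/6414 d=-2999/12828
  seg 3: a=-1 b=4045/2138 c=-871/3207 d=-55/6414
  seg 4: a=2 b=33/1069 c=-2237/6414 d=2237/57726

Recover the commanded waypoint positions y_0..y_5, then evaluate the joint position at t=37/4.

y_0 = S_0(0) = a_0 = -4
y_1 = S_1(0) = a_1 = -1
y_2 = S_2(0) = a_2 = -4
y_3 = S_3(0) = a_3 = -1
y_4 = S_4(0) = a_4 = 2
y_5 = S_4(3) = 0
t_q=37/4 is in segment 3 (τ=9/4); S_3(τ)=244147/136832

y_0=-4 y_1=-1 y_2=-4 y_3=-1 y_4=2 y_5=0
S(37/4) = 244147/136832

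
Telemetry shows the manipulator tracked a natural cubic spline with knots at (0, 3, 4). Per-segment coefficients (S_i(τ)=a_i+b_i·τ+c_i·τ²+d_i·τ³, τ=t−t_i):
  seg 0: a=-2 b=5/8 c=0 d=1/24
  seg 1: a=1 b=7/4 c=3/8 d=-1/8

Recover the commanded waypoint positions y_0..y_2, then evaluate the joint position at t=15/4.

y_0=-2 y_1=1 y_2=3
S(15/4) = 1265/512

y_0 = S_0(0) = a_0 = -2
y_1 = S_1(0) = a_1 = 1
y_2 = S_1(1) = 3
t_q=15/4 is in segment 1 (τ=3/4); S_1(τ)=1265/512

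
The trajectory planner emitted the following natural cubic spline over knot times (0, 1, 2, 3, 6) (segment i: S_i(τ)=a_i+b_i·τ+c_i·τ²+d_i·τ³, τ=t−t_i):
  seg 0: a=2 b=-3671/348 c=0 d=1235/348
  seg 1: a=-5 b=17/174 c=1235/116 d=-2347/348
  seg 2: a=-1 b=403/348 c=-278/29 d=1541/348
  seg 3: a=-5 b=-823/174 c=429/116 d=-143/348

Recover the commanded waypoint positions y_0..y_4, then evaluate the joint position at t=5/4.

y_0=2 y_1=-5 y_2=-1 y_3=-5 y_4=3
S(5/4) = -32781/7424

y_0 = S_0(0) = a_0 = 2
y_1 = S_1(0) = a_1 = -5
y_2 = S_2(0) = a_2 = -1
y_3 = S_3(0) = a_3 = -5
y_4 = S_3(3) = 3
t_q=5/4 is in segment 1 (τ=1/4); S_1(τ)=-32781/7424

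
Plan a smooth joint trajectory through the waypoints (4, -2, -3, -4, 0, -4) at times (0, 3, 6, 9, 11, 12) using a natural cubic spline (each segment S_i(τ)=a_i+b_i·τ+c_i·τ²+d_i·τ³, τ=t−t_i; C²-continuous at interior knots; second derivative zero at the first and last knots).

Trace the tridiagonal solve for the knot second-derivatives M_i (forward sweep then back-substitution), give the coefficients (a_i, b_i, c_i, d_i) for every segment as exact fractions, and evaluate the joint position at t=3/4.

  seg 0: a=4 b=-367/144 c=0 d=79/1296
  seg 1: a=-2 b=-65/72 c=79/144 d=-155/1296
  seg 2: a=-3 b=-121/144 c=-19/36 d=301/1296
  seg 3: a=-4 b=163/72 c=25/16 d=-61/72
  seg 4: a=0 b=-119/72 c=-169/48 d=169/144
S(3/4) = 2165/1024

Δ: Δ0=-2, Δ1=-1/3, Δ2=-1/3, Δ3=2, Δ4=-4
row 1: diag=12, rhs=10; c'=1/4, d'=5/6
row 2: denom=12−3·1/4=45/4; d'=(0−3·5/6)/(45/4)=-2/9
row 3: denom=10−3·4/15=46/5; d'=(14−3·-2/9)/(46/5)=110/69
row 4: denom=6−2·5/23=128/23; d'=(-36−2·110/69)/(128/23)=-169/24
back: M4=-169/24
back: M3=110/69−5/23·-169/24=25/8
back: M2=-2/9−4/15·25/8=-19/18
back: M1=5/6−1/4·-19/18=79/72
M: M0=0, M1=79/72, M2=-19/18, M3=25/8, M4=-169/24, M5=0
seg 0: a=4, c=M0/2=0, d=(M1−M0)/(6·3)=79/1296, b=Δ0−h0·(2M0+M1)/6=-367/144
seg 1: a=-2, c=M1/2=79/144, d=(M2−M1)/(6·3)=-155/1296, b=Δ1−h1·(2M1+M2)/6=-65/72
seg 2: a=-3, c=M2/2=-19/36, d=(M3−M2)/(6·3)=301/1296, b=Δ2−h2·(2M2+M3)/6=-121/144
seg 3: a=-4, c=M3/2=25/16, d=(M4−M3)/(6·2)=-61/72, b=Δ3−h3·(2M3+M4)/6=163/72
seg 4: a=0, c=M4/2=-169/48, d=(M5−M4)/(6·1)=169/144, b=Δ4−h4·(2M4+M5)/6=-119/72
t_q=3/4 → seg 0, τ=3/4; S=4+-367/144·τ+0·τ²+79/1296·τ³=2165/1024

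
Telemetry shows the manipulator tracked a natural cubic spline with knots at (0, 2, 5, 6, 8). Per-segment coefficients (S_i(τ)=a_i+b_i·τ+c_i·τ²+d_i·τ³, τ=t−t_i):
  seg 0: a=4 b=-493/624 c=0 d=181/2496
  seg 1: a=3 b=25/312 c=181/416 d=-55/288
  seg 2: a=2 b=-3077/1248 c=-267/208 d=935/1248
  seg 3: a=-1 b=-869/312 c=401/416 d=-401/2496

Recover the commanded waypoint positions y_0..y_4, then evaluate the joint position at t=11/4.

y_0 = S_0(0) = a_0 = 4
y_1 = S_1(0) = a_1 = 3
y_2 = S_2(0) = a_2 = 2
y_3 = S_3(0) = a_3 = -1
y_4 = S_3(2) = -4
t_q=11/4 is in segment 1 (τ=3/4); S_1(τ)=85843/26624

y_0=4 y_1=3 y_2=2 y_3=-1 y_4=-4
S(11/4) = 85843/26624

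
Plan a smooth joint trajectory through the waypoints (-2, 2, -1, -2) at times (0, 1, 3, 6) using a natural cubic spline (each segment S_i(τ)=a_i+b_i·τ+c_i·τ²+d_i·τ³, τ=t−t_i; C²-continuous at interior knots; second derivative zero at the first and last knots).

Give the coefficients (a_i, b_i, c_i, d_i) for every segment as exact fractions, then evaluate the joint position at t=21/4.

Δ: Δ0=4, Δ1=-3/2, Δ2=-1/3
row 1: diag=6, rhs=-33; c'=1/3, d'=-11/2
row 2: denom=10−2·1/3=28/3; d'=(7−2·-11/2)/(28/3)=27/14
back: M2=27/14
back: M1=-11/2−1/3·27/14=-43/7
M: M0=0, M1=-43/7, M2=27/14, M3=0
seg 0: a=-2, c=M0/2=0, d=(M1−M0)/(6·1)=-43/42, b=Δ0−h0·(2M0+M1)/6=211/42
seg 1: a=2, c=M1/2=-43/14, d=(M2−M1)/(6·2)=113/168, b=Δ1−h1·(2M1+M2)/6=41/21
seg 2: a=-1, c=M2/2=27/28, d=(M3−M2)/(6·3)=-3/28, b=Δ2−h2·(2M2+M3)/6=-95/42
t_q=21/4 → seg 2, τ=9/4; S=-1+-95/42·τ+27/28·τ²+-3/28·τ³=-4351/1792

  seg 0: a=-2 b=211/42 c=0 d=-43/42
  seg 1: a=2 b=41/21 c=-43/14 d=113/168
  seg 2: a=-1 b=-95/42 c=27/28 d=-3/28
S(21/4) = -4351/1792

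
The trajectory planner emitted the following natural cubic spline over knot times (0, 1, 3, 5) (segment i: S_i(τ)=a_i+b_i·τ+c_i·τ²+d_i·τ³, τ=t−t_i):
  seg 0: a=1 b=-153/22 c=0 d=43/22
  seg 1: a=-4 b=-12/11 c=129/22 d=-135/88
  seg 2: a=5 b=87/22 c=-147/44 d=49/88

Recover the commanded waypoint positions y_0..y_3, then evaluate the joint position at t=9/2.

y_0=1 y_1=-4 y_2=5 y_3=4
S(9/2) = 3727/704

y_0 = S_0(0) = a_0 = 1
y_1 = S_1(0) = a_1 = -4
y_2 = S_2(0) = a_2 = 5
y_3 = S_2(2) = 4
t_q=9/2 is in segment 2 (τ=3/2); S_2(τ)=3727/704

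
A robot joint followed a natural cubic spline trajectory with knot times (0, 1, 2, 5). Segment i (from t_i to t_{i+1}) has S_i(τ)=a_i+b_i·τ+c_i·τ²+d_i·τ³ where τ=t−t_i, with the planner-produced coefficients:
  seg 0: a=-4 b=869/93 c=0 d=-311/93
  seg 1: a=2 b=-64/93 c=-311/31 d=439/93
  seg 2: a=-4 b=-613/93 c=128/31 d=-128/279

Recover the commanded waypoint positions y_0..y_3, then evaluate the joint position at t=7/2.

y_0 = S_0(0) = a_0 = -4
y_1 = S_1(0) = a_1 = 2
y_2 = S_2(0) = a_2 = -4
y_3 = S_2(3) = 1
t_q=7/2 is in segment 2 (τ=3/2); S_2(τ)=-381/62

y_0=-4 y_1=2 y_2=-4 y_3=1
S(7/2) = -381/62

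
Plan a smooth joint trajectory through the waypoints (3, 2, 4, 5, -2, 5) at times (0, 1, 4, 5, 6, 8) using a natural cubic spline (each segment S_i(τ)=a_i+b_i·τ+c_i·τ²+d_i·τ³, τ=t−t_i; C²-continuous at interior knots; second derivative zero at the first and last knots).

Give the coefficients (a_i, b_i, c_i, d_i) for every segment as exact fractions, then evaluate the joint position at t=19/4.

  seg 0: a=3 b=-7891/7302 c=0 d=589/7302
  seg 1: a=2 b=-3062/3651 c=589/2434 d=1897/21906
  seg 2: a=4 b=21551/7302 c=1243/1217 d=-21707/7302
  seg 3: a=5 b=-14327/3651 c=-19221/2434 d=35203/7302
  seg 4: a=-2 b=-38371/7302 c=7991/1217 d=-7991/7302
S(19/4) = 862053/155776

Δ: Δ0=-1, Δ1=2/3, Δ2=1, Δ3=-7, Δ4=7/2
row 1: diag=8, rhs=10; c'=3/8, d'=5/4
row 2: denom=8−3·3/8=55/8; d'=(2−3·5/4)/(55/8)=-14/55
row 3: denom=4−1·8/55=212/55; d'=(-48−1·-14/55)/(212/55)=-1313/106
row 4: denom=6−1·55/212=1217/212; d'=(63−1·-1313/106)/(1217/212)=15982/1217
back: M4=15982/1217
back: M3=-1313/106−55/212·15982/1217=-19221/1217
back: M2=-14/55−8/55·-19221/1217=2486/1217
back: M1=5/4−3/8·2486/1217=589/1217
M: M0=0, M1=589/1217, M2=2486/1217, M3=-19221/1217, M4=15982/1217, M5=0
seg 0: a=3, c=M0/2=0, d=(M1−M0)/(6·1)=589/7302, b=Δ0−h0·(2M0+M1)/6=-7891/7302
seg 1: a=2, c=M1/2=589/2434, d=(M2−M1)/(6·3)=1897/21906, b=Δ1−h1·(2M1+M2)/6=-3062/3651
seg 2: a=4, c=M2/2=1243/1217, d=(M3−M2)/(6·1)=-21707/7302, b=Δ2−h2·(2M2+M3)/6=21551/7302
seg 3: a=5, c=M3/2=-19221/2434, d=(M4−M3)/(6·1)=35203/7302, b=Δ3−h3·(2M3+M4)/6=-14327/3651
seg 4: a=-2, c=M4/2=7991/1217, d=(M5−M4)/(6·2)=-7991/7302, b=Δ4−h4·(2M4+M5)/6=-38371/7302
t_q=19/4 → seg 2, τ=3/4; S=4+21551/7302·τ+1243/1217·τ²+-21707/7302·τ³=862053/155776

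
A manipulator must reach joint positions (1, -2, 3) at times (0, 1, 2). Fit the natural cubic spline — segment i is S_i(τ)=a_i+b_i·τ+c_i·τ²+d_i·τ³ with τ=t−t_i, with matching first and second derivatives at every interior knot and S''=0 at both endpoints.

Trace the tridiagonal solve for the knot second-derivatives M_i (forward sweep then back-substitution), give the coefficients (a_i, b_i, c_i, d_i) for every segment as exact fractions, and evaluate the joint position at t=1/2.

  seg 0: a=1 b=-5 c=0 d=2
  seg 1: a=-2 b=1 c=6 d=-2
S(1/2) = -5/4

Δ: Δ0=-3, Δ1=5
row 1: diag=4, rhs=48; c'=1/4, d'=12
back: M1=12
M: M0=0, M1=12, M2=0
seg 0: a=1, c=M0/2=0, d=(M1−M0)/(6·1)=2, b=Δ0−h0·(2M0+M1)/6=-5
seg 1: a=-2, c=M1/2=6, d=(M2−M1)/(6·1)=-2, b=Δ1−h1·(2M1+M2)/6=1
t_q=1/2 → seg 0, τ=1/2; S=1+-5·τ+0·τ²+2·τ³=-5/4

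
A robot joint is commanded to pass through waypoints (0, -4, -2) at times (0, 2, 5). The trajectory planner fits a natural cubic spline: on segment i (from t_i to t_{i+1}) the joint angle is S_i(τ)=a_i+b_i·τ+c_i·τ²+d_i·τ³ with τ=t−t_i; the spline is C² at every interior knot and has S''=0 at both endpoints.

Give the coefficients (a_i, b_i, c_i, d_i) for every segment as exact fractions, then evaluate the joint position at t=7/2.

  seg 0: a=0 b=-38/15 c=0 d=2/15
  seg 1: a=-4 b=-14/15 c=4/5 d=-4/45
S(7/2) = -39/10

Δ: Δ0=-2, Δ1=2/3
row 1: diag=10, rhs=16; c'=3/10, d'=8/5
back: M1=8/5
M: M0=0, M1=8/5, M2=0
seg 0: a=0, c=M0/2=0, d=(M1−M0)/(6·2)=2/15, b=Δ0−h0·(2M0+M1)/6=-38/15
seg 1: a=-4, c=M1/2=4/5, d=(M2−M1)/(6·3)=-4/45, b=Δ1−h1·(2M1+M2)/6=-14/15
t_q=7/2 → seg 1, τ=3/2; S=-4+-14/15·τ+4/5·τ²+-4/45·τ³=-39/10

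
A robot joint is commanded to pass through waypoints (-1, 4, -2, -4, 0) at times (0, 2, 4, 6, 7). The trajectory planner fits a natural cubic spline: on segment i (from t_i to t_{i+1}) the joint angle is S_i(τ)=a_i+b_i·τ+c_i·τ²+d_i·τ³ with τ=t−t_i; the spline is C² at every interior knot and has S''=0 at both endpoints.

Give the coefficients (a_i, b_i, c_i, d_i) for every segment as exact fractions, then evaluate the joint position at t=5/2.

  seg 0: a=-1 b=4 c=0 d=-3/8
  seg 1: a=4 b=-1/2 c=-9/4 d=1/2
  seg 2: a=-2 b=-7/2 c=3/4 d=1/4
  seg 3: a=-4 b=5/2 c=9/4 d=-3/4
S(5/2) = 13/4

Δ: Δ0=5/2, Δ1=-3, Δ2=-1, Δ3=4
row 1: diag=8, rhs=-33; c'=1/4, d'=-33/8
row 2: denom=8−2·1/4=15/2; d'=(12−2·-33/8)/(15/2)=27/10
row 3: denom=6−2·4/15=82/15; d'=(30−2·27/10)/(82/15)=9/2
back: M3=9/2
back: M2=27/10−4/15·9/2=3/2
back: M1=-33/8−1/4·3/2=-9/2
M: M0=0, M1=-9/2, M2=3/2, M3=9/2, M4=0
seg 0: a=-1, c=M0/2=0, d=(M1−M0)/(6·2)=-3/8, b=Δ0−h0·(2M0+M1)/6=4
seg 1: a=4, c=M1/2=-9/4, d=(M2−M1)/(6·2)=1/2, b=Δ1−h1·(2M1+M2)/6=-1/2
seg 2: a=-2, c=M2/2=3/4, d=(M3−M2)/(6·2)=1/4, b=Δ2−h2·(2M2+M3)/6=-7/2
seg 3: a=-4, c=M3/2=9/4, d=(M4−M3)/(6·1)=-3/4, b=Δ3−h3·(2M3+M4)/6=5/2
t_q=5/2 → seg 1, τ=1/2; S=4+-1/2·τ+-9/4·τ²+1/2·τ³=13/4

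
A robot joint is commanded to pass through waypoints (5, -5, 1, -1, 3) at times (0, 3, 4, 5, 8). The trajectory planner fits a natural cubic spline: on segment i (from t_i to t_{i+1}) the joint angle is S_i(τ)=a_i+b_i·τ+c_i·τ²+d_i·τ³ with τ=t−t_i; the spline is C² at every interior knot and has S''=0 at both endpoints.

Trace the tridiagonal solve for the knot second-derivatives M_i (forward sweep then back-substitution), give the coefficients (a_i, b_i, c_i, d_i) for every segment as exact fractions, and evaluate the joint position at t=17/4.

Δ: Δ0=-10/3, Δ1=6, Δ2=-2, Δ3=4/3
row 1: diag=8, rhs=56; c'=1/8, d'=7
row 2: denom=4−1·1/8=31/8; d'=(-48−1·7)/(31/8)=-440/31
row 3: denom=8−1·8/31=240/31; d'=(20−1·-440/31)/(240/31)=53/12
back: M3=53/12
back: M2=-440/31−8/31·53/12=-46/3
back: M1=7−1/8·-46/3=107/12
M: M0=0, M1=107/12, M2=-46/3, M3=53/12, M4=0
seg 0: a=5, c=M0/2=0, d=(M1−M0)/(6·3)=107/216, b=Δ0−h0·(2M0+M1)/6=-187/24
seg 1: a=-5, c=M1/2=107/24, d=(M2−M1)/(6·1)=-97/24, b=Δ1−h1·(2M1+M2)/6=67/12
seg 2: a=1, c=M2/2=-23/3, d=(M3−M2)/(6·1)=79/24, b=Δ2−h2·(2M2+M3)/6=19/8
seg 3: a=-1, c=M3/2=53/24, d=(M4−M3)/(6·3)=-53/216, b=Δ3−h3·(2M3+M4)/6=-37/12
t_q=17/4 → seg 2, τ=1/4; S=1+19/8·τ+-23/3·τ²+79/24·τ³=597/512

  seg 0: a=5 b=-187/24 c=0 d=107/216
  seg 1: a=-5 b=67/12 c=107/24 d=-97/24
  seg 2: a=1 b=19/8 c=-23/3 d=79/24
  seg 3: a=-1 b=-37/12 c=53/24 d=-53/216
S(17/4) = 597/512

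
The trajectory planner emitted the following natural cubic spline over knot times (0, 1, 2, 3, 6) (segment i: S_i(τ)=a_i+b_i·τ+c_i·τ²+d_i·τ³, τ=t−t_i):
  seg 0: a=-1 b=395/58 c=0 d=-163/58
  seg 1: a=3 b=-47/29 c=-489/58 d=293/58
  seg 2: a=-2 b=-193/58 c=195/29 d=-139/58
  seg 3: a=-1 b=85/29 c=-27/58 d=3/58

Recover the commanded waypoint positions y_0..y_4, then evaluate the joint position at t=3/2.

y_0 = S_0(0) = a_0 = -1
y_1 = S_1(0) = a_1 = 3
y_2 = S_2(0) = a_2 = -2
y_3 = S_3(0) = a_3 = -1
y_4 = S_3(3) = 5
t_q=3/2 is in segment 1 (τ=1/2); S_1(τ)=331/464

y_0=-1 y_1=3 y_2=-2 y_3=-1 y_4=5
S(3/2) = 331/464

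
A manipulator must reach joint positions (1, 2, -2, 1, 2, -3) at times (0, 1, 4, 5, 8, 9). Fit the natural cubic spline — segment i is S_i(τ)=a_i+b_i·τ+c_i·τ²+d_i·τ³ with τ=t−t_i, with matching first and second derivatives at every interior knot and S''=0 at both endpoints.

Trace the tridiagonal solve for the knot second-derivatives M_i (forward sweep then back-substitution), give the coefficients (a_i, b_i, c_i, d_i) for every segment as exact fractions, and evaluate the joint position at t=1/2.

Δ: Δ0=1, Δ1=-4/3, Δ2=3, Δ3=1/3, Δ4=-5
row 1: diag=8, rhs=-14; c'=3/8, d'=-7/4
row 2: denom=8−3·3/8=55/8; d'=(26−3·-7/4)/(55/8)=50/11
row 3: denom=8−1·8/55=432/55; d'=(-16−1·50/11)/(432/55)=-565/216
row 4: denom=8−3·55/144=329/48; d'=(-32−3·-565/216)/(329/48)=-74/21
back: M4=-74/21
back: M3=-565/216−55/144·-74/21=-80/63
back: M2=50/11−8/55·-80/63=298/63
back: M1=-7/4−3/8·298/63=-74/21
M: M0=0, M1=-74/21, M2=298/63, M3=-80/63, M4=-74/21, M5=0
seg 0: a=1, c=M0/2=0, d=(M1−M0)/(6·1)=-37/63, b=Δ0−h0·(2M0+M1)/6=100/63
seg 1: a=2, c=M1/2=-37/21, d=(M2−M1)/(6·3)=260/567, b=Δ1−h1·(2M1+M2)/6=-11/63
seg 2: a=-2, c=M2/2=149/63, d=(M3−M2)/(6·1)=-1, b=Δ2−h2·(2M2+M3)/6=103/63
seg 3: a=1, c=M3/2=-40/63, d=(M4−M3)/(6·3)=-71/567, b=Δ3−h3·(2M3+M4)/6=212/63
seg 4: a=2, c=M4/2=-37/21, d=(M5−M4)/(6·1)=37/63, b=Δ4−h4·(2M4+M5)/6=-241/63
t_q=1/2 → seg 0, τ=1/2; S=1+100/63·τ+0·τ²+-37/63·τ³=289/168

  seg 0: a=1 b=100/63 c=0 d=-37/63
  seg 1: a=2 b=-11/63 c=-37/21 d=260/567
  seg 2: a=-2 b=103/63 c=149/63 d=-1
  seg 3: a=1 b=212/63 c=-40/63 d=-71/567
  seg 4: a=2 b=-241/63 c=-37/21 d=37/63
S(1/2) = 289/168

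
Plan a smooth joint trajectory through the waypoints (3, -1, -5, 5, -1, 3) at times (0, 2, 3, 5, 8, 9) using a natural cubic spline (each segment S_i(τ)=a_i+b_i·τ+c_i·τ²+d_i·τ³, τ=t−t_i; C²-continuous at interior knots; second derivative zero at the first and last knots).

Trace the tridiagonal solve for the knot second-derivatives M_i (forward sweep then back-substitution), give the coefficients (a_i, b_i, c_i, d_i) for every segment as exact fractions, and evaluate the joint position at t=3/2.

Δ: Δ0=-2, Δ1=-4, Δ2=5, Δ3=-2, Δ4=4
row 1: diag=6, rhs=-12; c'=1/6, d'=-2
row 2: denom=6−1·1/6=35/6; d'=(54−1·-2)/(35/6)=48/5
row 3: denom=10−2·12/35=326/35; d'=(-42−2·48/5)/(326/35)=-1071/163
row 4: denom=8−3·105/326=2293/326; d'=(36−3·-1071/163)/(2293/326)=18162/2293
back: M4=18162/2293
back: M3=-1071/163−105/326·18162/2293=-20916/2293
back: M2=48/5−12/35·-20916/2293=29184/2293
back: M1=-2−1/6·29184/2293=-9450/2293
M: M0=0, M1=-9450/2293, M2=29184/2293, M3=-20916/2293, M4=18162/2293, M5=0
seg 0: a=3, c=M0/2=0, d=(M1−M0)/(6·2)=-1575/4586, b=Δ0−h0·(2M0+M1)/6=-1436/2293
seg 1: a=-1, c=M1/2=-4725/2293, d=(M2−M1)/(6·1)=6439/2293, b=Δ1−h1·(2M1+M2)/6=-10886/2293
seg 2: a=-5, c=M2/2=14592/2293, d=(M3−M2)/(6·2)=-4175/2293, b=Δ2−h2·(2M2+M3)/6=-1019/2293
seg 3: a=5, c=M3/2=-10458/2293, d=(M4−M3)/(6·3)=2171/2293, b=Δ3−h3·(2M3+M4)/6=7249/2293
seg 4: a=-1, c=M4/2=9081/2293, d=(M5−M4)/(6·1)=-3027/2293, b=Δ4−h4·(2M4+M5)/6=3118/2293
t_q=3/2 → seg 0, τ=3/2; S=3+-1436/2293·τ+0·τ²+-1575/4586·τ³=33075/36688

  seg 0: a=3 b=-1436/2293 c=0 d=-1575/4586
  seg 1: a=-1 b=-10886/2293 c=-4725/2293 d=6439/2293
  seg 2: a=-5 b=-1019/2293 c=14592/2293 d=-4175/2293
  seg 3: a=5 b=7249/2293 c=-10458/2293 d=2171/2293
  seg 4: a=-1 b=3118/2293 c=9081/2293 d=-3027/2293
S(3/2) = 33075/36688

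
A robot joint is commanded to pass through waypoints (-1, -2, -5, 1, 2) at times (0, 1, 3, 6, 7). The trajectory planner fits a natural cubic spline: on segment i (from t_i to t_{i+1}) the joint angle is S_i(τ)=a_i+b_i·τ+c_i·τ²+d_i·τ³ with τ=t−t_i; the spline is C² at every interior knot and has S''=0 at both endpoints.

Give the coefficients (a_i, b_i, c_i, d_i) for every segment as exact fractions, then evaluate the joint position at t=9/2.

Δ: Δ0=-1, Δ1=-3/2, Δ2=2, Δ3=1
row 1: diag=6, rhs=-3; c'=1/3, d'=-1/2
row 2: denom=10−2·1/3=28/3; d'=(21−2·-1/2)/(28/3)=33/14
row 3: denom=8−3·9/28=197/28; d'=(-6−3·33/14)/(197/28)=-366/197
back: M3=-366/197
back: M2=33/14−9/28·-366/197=582/197
back: M1=-1/2−1/3·582/197=-585/394
M: M0=0, M1=-585/394, M2=582/197, M3=-366/197, M4=0
seg 0: a=-1, c=M0/2=0, d=(M1−M0)/(6·1)=-195/788, b=Δ0−h0·(2M0+M1)/6=-593/788
seg 1: a=-2, c=M1/2=-585/788, d=(M2−M1)/(6·2)=583/1576, b=Δ1−h1·(2M1+M2)/6=-589/394
seg 2: a=-5, c=M2/2=291/197, d=(M3−M2)/(6·3)=-158/591, b=Δ2−h2·(2M2+M3)/6=-5/197
seg 3: a=1, c=M3/2=-183/197, d=(M4−M3)/(6·1)=61/197, b=Δ3−h3·(2M3+M4)/6=319/197
t_q=9/2 → seg 2, τ=3/2; S=-5+-5/197·τ+291/197·τ²+-158/591·τ³=-1031/394

  seg 0: a=-1 b=-593/788 c=0 d=-195/788
  seg 1: a=-2 b=-589/394 c=-585/788 d=583/1576
  seg 2: a=-5 b=-5/197 c=291/197 d=-158/591
  seg 3: a=1 b=319/197 c=-183/197 d=61/197
S(9/2) = -1031/394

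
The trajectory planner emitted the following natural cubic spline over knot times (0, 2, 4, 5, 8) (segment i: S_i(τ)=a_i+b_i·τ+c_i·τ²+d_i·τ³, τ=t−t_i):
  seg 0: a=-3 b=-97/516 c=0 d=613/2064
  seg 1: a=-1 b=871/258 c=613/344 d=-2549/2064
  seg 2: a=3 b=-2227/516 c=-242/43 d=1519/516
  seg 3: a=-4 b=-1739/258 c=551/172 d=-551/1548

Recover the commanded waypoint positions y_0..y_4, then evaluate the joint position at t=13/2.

y_0 = S_0(0) = a_0 = -3
y_1 = S_1(0) = a_1 = -1
y_2 = S_2(0) = a_2 = 3
y_3 = S_3(0) = a_3 = -4
y_4 = S_3(3) = -5
t_q=13/2 is in segment 3 (τ=3/2); S_3(τ)=-11151/1376

y_0=-3 y_1=-1 y_2=3 y_3=-4 y_4=-5
S(13/2) = -11151/1376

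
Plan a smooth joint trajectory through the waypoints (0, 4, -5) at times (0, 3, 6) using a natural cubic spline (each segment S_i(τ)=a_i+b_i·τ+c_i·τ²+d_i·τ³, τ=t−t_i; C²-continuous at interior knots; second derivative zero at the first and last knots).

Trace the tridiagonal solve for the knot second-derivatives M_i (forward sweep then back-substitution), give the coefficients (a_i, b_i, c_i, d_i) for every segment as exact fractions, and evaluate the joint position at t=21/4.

Δ: Δ0=4/3, Δ1=-3
row 1: diag=12, rhs=-26; c'=1/4, d'=-13/6
back: M1=-13/6
M: M0=0, M1=-13/6, M2=0
seg 0: a=0, c=M0/2=0, d=(M1−M0)/(6·3)=-13/108, b=Δ0−h0·(2M0+M1)/6=29/12
seg 1: a=4, c=M1/2=-13/12, d=(M2−M1)/(6·3)=13/108, b=Δ1−h1·(2M1+M2)/6=-5/6
t_q=21/4 → seg 1, τ=9/4; S=4+-5/6·τ+-13/12·τ²+13/108·τ³=-509/256

  seg 0: a=0 b=29/12 c=0 d=-13/108
  seg 1: a=4 b=-5/6 c=-13/12 d=13/108
S(21/4) = -509/256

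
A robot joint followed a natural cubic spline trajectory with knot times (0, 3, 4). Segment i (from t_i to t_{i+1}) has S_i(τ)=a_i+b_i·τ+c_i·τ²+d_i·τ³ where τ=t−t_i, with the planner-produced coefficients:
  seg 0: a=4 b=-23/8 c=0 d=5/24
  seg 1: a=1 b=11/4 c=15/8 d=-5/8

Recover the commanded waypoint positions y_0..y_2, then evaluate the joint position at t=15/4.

y_0 = S_0(0) = a_0 = 4
y_1 = S_1(0) = a_1 = 1
y_2 = S_1(1) = 5
t_q=15/4 is in segment 1 (τ=3/4); S_1(τ)=1973/512

y_0=4 y_1=1 y_2=5
S(15/4) = 1973/512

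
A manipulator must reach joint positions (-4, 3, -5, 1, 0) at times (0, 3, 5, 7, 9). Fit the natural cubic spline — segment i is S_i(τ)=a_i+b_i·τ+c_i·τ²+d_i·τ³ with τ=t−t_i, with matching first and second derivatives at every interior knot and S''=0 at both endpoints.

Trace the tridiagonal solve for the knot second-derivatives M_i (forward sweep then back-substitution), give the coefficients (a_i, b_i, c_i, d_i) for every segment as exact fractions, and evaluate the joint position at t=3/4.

Δ: Δ0=7/3, Δ1=-4, Δ2=3, Δ3=-1/2
row 1: diag=10, rhs=-38; c'=1/5, d'=-19/5
row 2: denom=8−2·1/5=38/5; d'=(42−2·-19/5)/(38/5)=124/19
row 3: denom=8−2·5/19=142/19; d'=(-21−2·124/19)/(142/19)=-647/142
back: M3=-647/142
back: M2=124/19−5/19·-647/142=1097/142
back: M1=-19/5−1/5·1097/142=-759/142
M: M0=0, M1=-759/142, M2=1097/142, M3=-647/142, M4=0
seg 0: a=-4, c=M0/2=0, d=(M1−M0)/(6·3)=-253/852, b=Δ0−h0·(2M0+M1)/6=4265/852
seg 1: a=3, c=M1/2=-759/284, d=(M2−M1)/(6·2)=232/213, b=Δ1−h1·(2M1+M2)/6=-1283/426
seg 2: a=-5, c=M2/2=1097/284, d=(M3−M2)/(6·2)=-218/213, b=Δ2−h2·(2M2+M3)/6=-269/426
seg 3: a=1, c=M3/2=-647/284, d=(M4−M3)/(6·2)=647/1704, b=Δ3−h3·(2M3+M4)/6=1081/426
t_q=3/4 → seg 0, τ=3/4; S=-4+4265/852·τ+0·τ²+-253/852·τ³=-6741/18176

  seg 0: a=-4 b=4265/852 c=0 d=-253/852
  seg 1: a=3 b=-1283/426 c=-759/284 d=232/213
  seg 2: a=-5 b=-269/426 c=1097/284 d=-218/213
  seg 3: a=1 b=1081/426 c=-647/284 d=647/1704
S(3/4) = -6741/18176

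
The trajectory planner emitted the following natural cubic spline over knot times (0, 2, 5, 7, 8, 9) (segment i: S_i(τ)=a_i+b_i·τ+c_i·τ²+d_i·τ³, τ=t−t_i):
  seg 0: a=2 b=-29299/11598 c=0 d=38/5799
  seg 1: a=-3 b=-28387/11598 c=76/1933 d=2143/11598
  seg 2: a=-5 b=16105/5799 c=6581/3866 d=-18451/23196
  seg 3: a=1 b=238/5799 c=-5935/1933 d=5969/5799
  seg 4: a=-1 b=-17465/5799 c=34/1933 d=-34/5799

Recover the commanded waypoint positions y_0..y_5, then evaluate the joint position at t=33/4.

y_0=2 y_1=-3 y_2=-5 y_3=1 y_4=-1 y_5=-4
S(33/4) = -108367/61856

y_0 = S_0(0) = a_0 = 2
y_1 = S_1(0) = a_1 = -3
y_2 = S_2(0) = a_2 = -5
y_3 = S_3(0) = a_3 = 1
y_4 = S_4(0) = a_4 = -1
y_5 = S_4(1) = -4
t_q=33/4 is in segment 4 (τ=1/4); S_4(τ)=-108367/61856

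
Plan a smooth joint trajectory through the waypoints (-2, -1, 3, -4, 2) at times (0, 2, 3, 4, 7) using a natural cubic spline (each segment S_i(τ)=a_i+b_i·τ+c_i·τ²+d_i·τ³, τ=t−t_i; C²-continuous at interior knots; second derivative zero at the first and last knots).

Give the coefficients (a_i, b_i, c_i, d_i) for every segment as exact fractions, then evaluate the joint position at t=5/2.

  seg 0: a=-2 b=-161/89 c=0 d=411/712
  seg 1: a=-1 b=911/178 c=1233/356 d=-1631/356
  seg 2: a=3 b=-605/356 c=-915/89 d=1773/356
  seg 3: a=-4 b=-1303/178 c=1659/356 d=-553/1068
S(5/2) = 5275/2848

Δ: Δ0=1/2, Δ1=4, Δ2=-7, Δ3=2
row 1: diag=6, rhs=21; c'=1/6, d'=7/2
row 2: denom=4−1·1/6=23/6; d'=(-66−1·7/2)/(23/6)=-417/23
row 3: denom=8−1·6/23=178/23; d'=(54−1·-417/23)/(178/23)=1659/178
back: M3=1659/178
back: M2=-417/23−6/23·1659/178=-1830/89
back: M1=7/2−1/6·-1830/89=1233/178
M: M0=0, M1=1233/178, M2=-1830/89, M3=1659/178, M4=0
seg 0: a=-2, c=M0/2=0, d=(M1−M0)/(6·2)=411/712, b=Δ0−h0·(2M0+M1)/6=-161/89
seg 1: a=-1, c=M1/2=1233/356, d=(M2−M1)/(6·1)=-1631/356, b=Δ1−h1·(2M1+M2)/6=911/178
seg 2: a=3, c=M2/2=-915/89, d=(M3−M2)/(6·1)=1773/356, b=Δ2−h2·(2M2+M3)/6=-605/356
seg 3: a=-4, c=M3/2=1659/356, d=(M4−M3)/(6·3)=-553/1068, b=Δ3−h3·(2M3+M4)/6=-1303/178
t_q=5/2 → seg 1, τ=1/2; S=-1+911/178·τ+1233/356·τ²+-1631/356·τ³=5275/2848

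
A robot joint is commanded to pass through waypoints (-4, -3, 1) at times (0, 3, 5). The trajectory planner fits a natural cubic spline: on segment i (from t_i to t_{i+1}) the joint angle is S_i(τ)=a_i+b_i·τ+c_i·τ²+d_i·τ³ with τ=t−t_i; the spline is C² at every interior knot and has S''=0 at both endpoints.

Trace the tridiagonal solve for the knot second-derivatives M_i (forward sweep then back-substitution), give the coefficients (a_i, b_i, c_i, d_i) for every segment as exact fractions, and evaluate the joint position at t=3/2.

Δ: Δ0=1/3, Δ1=2
row 1: diag=10, rhs=10; c'=1/5, d'=1
back: M1=1
M: M0=0, M1=1, M2=0
seg 0: a=-4, c=M0/2=0, d=(M1−M0)/(6·3)=1/18, b=Δ0−h0·(2M0+M1)/6=-1/6
seg 1: a=-3, c=M1/2=1/2, d=(M2−M1)/(6·2)=-1/12, b=Δ1−h1·(2M1+M2)/6=4/3
t_q=3/2 → seg 0, τ=3/2; S=-4+-1/6·τ+0·τ²+1/18·τ³=-65/16

  seg 0: a=-4 b=-1/6 c=0 d=1/18
  seg 1: a=-3 b=4/3 c=1/2 d=-1/12
S(3/2) = -65/16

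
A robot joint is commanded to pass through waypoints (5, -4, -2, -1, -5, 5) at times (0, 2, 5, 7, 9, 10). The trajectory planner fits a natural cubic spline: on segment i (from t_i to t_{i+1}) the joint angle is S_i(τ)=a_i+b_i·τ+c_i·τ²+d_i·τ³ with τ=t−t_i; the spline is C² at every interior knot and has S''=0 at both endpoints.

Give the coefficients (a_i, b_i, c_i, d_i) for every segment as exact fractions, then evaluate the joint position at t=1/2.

Δ: Δ0=-9/2, Δ1=2/3, Δ2=1/2, Δ3=-2, Δ4=10
row 1: diag=10, rhs=31; c'=3/10, d'=31/10
row 2: denom=10−3·3/10=91/10; d'=(-1−3·31/10)/(91/10)=-103/91
row 3: denom=8−2·20/91=688/91; d'=(-15−2·-103/91)/(688/91)=-1159/688
row 4: denom=6−2·91/344=941/172; d'=(72−2·-1159/688)/(941/172)=25927/1882
back: M4=25927/1882
back: M3=-1159/688−91/344·25927/1882=-10029/1882
back: M2=-103/91−20/91·-10029/1882=37/941
back: M1=31/10−3/10·37/941=2906/941
M: M0=0, M1=2906/941, M2=37/941, M3=-10029/1882, M4=25927/1882, M5=0
seg 0: a=5, c=M0/2=0, d=(M1−M0)/(6·2)=1453/5646, b=Δ0−h0·(2M0+M1)/6=-31219/5646
seg 1: a=-4, c=M1/2=1453/941, d=(M2−M1)/(6·3)=-2869/16938, b=Δ1−h1·(2M1+M2)/6=-13783/5646
seg 2: a=-2, c=M2/2=37/1882, d=(M3−M2)/(6·2)=-10103/22584, b=Δ2−h2·(2M2+M3)/6=6352/2823
seg 3: a=-1, c=M3/2=-10029/3764, d=(M4−M3)/(6·2)=8989/5646, b=Δ3−h3·(2M3+M4)/6=-17161/5646
seg 4: a=-5, c=M4/2=25927/3764, d=(M5−M4)/(6·1)=-25927/11292, b=Δ4−h4·(2M4+M5)/6=30533/5646
t_q=1/2 → seg 0, τ=1/2; S=5+-31219/5646·τ+0·τ²+1453/5646·τ³=34139/15056

  seg 0: a=5 b=-31219/5646 c=0 d=1453/5646
  seg 1: a=-4 b=-13783/5646 c=1453/941 d=-2869/16938
  seg 2: a=-2 b=6352/2823 c=37/1882 d=-10103/22584
  seg 3: a=-1 b=-17161/5646 c=-10029/3764 d=8989/5646
  seg 4: a=-5 b=30533/5646 c=25927/3764 d=-25927/11292
S(1/2) = 34139/15056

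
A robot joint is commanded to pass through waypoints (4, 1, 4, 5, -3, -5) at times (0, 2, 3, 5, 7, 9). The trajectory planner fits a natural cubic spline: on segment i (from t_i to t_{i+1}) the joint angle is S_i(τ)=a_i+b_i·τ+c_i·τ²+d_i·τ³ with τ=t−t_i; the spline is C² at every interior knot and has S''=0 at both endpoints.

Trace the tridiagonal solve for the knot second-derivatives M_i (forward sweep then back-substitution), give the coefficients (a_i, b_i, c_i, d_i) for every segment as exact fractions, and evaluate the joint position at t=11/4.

Δ: Δ0=-3/2, Δ1=3, Δ2=1/2, Δ3=-4, Δ4=-1
row 1: diag=6, rhs=27; c'=1/6, d'=9/2
row 2: denom=6−1·1/6=35/6; d'=(-15−1·9/2)/(35/6)=-117/35
row 3: denom=8−2·12/35=256/35; d'=(-27−2·-117/35)/(256/35)=-711/256
row 4: denom=8−2·35/128=477/64; d'=(18−2·-711/256)/(477/64)=335/106
back: M4=335/106
back: M3=-711/256−35/128·335/106=-193/53
back: M2=-117/35−12/35·-193/53=-111/53
back: M1=9/2−1/6·-111/53=257/53
M: M0=0, M1=257/53, M2=-111/53, M3=-193/53, M4=335/106, M5=0
seg 0: a=4, c=M0/2=0, d=(M1−M0)/(6·2)=257/636, b=Δ0−h0·(2M0+M1)/6=-991/318
seg 1: a=1, c=M1/2=257/106, d=(M2−M1)/(6·1)=-184/159, b=Δ1−h1·(2M1+M2)/6=551/318
seg 2: a=4, c=M2/2=-111/106, d=(M3−M2)/(6·2)=-41/318, b=Δ2−h2·(2M2+M3)/6=989/318
seg 3: a=5, c=M3/2=-193/106, d=(M4−M3)/(6·2)=721/1272, b=Δ3−h3·(2M3+M4)/6=-835/318
seg 4: a=-3, c=M4/2=335/212, d=(M5−M4)/(6·2)=-335/1272, b=Δ4−h4·(2M4+M5)/6=-494/159
t_q=11/4 → seg 1, τ=3/4; S=1+551/318·τ+257/106·τ²+-184/159·τ³=5385/1696

  seg 0: a=4 b=-991/318 c=0 d=257/636
  seg 1: a=1 b=551/318 c=257/106 d=-184/159
  seg 2: a=4 b=989/318 c=-111/106 d=-41/318
  seg 3: a=5 b=-835/318 c=-193/106 d=721/1272
  seg 4: a=-3 b=-494/159 c=335/212 d=-335/1272
S(11/4) = 5385/1696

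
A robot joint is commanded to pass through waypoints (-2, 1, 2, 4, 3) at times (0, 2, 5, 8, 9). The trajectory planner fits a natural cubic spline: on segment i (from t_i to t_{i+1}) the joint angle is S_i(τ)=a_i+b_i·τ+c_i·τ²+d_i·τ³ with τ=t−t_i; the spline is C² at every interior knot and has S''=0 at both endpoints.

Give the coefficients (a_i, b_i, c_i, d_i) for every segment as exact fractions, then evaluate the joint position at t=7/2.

  seg 0: a=-2 b=241/133 c=0 d=-83/1064
  seg 1: a=1 b=233/266 c=-249/532 d=1375/14364
  seg 2: a=2 b=347/532 c=157/399 d=-1861/14364
  seg 3: a=4 b=-129/266 c=-411/532 d=137/532
S(7/2) = 963/608

Δ: Δ0=3/2, Δ1=1/3, Δ2=2/3, Δ3=-1
row 1: diag=10, rhs=-7; c'=3/10, d'=-7/10
row 2: denom=12−3·3/10=111/10; d'=(2−3·-7/10)/(111/10)=41/111
row 3: denom=8−3·10/37=266/37; d'=(-10−3·41/111)/(266/37)=-411/266
back: M3=-411/266
back: M2=41/111−10/37·-411/266=314/399
back: M1=-7/10−3/10·314/399=-249/266
M: M0=0, M1=-249/266, M2=314/399, M3=-411/266, M4=0
seg 0: a=-2, c=M0/2=0, d=(M1−M0)/(6·2)=-83/1064, b=Δ0−h0·(2M0+M1)/6=241/133
seg 1: a=1, c=M1/2=-249/532, d=(M2−M1)/(6·3)=1375/14364, b=Δ1−h1·(2M1+M2)/6=233/266
seg 2: a=2, c=M2/2=157/399, d=(M3−M2)/(6·3)=-1861/14364, b=Δ2−h2·(2M2+M3)/6=347/532
seg 3: a=4, c=M3/2=-411/532, d=(M4−M3)/(6·1)=137/532, b=Δ3−h3·(2M3+M4)/6=-129/266
t_q=7/2 → seg 1, τ=3/2; S=1+233/266·τ+-249/532·τ²+1375/14364·τ³=963/608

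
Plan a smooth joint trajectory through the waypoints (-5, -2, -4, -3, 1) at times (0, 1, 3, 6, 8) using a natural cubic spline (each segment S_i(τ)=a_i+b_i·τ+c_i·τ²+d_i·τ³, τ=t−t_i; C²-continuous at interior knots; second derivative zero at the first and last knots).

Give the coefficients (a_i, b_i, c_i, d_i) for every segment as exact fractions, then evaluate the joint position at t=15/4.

  seg 0: a=-5 b=2848/759 c=0 d=-571/759
  seg 1: a=-2 b=1135/759 c=-571/253 d=383/759
  seg 2: a=-4 b=-1121/759 c=195/253 d=-127/2277
  seg 3: a=-3 b=1246/759 c=68/253 d=-34/759
S(15/4) = -6915/1472

Δ: Δ0=3, Δ1=-1, Δ2=1/3, Δ3=2
row 1: diag=6, rhs=-24; c'=1/3, d'=-4
row 2: denom=10−2·1/3=28/3; d'=(8−2·-4)/(28/3)=12/7
row 3: denom=10−3·9/28=253/28; d'=(10−3·12/7)/(253/28)=136/253
back: M3=136/253
back: M2=12/7−9/28·136/253=390/253
back: M1=-4−1/3·390/253=-1142/253
M: M0=0, M1=-1142/253, M2=390/253, M3=136/253, M4=0
seg 0: a=-5, c=M0/2=0, d=(M1−M0)/(6·1)=-571/759, b=Δ0−h0·(2M0+M1)/6=2848/759
seg 1: a=-2, c=M1/2=-571/253, d=(M2−M1)/(6·2)=383/759, b=Δ1−h1·(2M1+M2)/6=1135/759
seg 2: a=-4, c=M2/2=195/253, d=(M3−M2)/(6·3)=-127/2277, b=Δ2−h2·(2M2+M3)/6=-1121/759
seg 3: a=-3, c=M3/2=68/253, d=(M4−M3)/(6·2)=-34/759, b=Δ3−h3·(2M3+M4)/6=1246/759
t_q=15/4 → seg 2, τ=3/4; S=-4+-1121/759·τ+195/253·τ²+-127/2277·τ³=-6915/1472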